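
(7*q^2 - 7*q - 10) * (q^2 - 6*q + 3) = 7*q^4 - 49*q^3 + 53*q^2 + 39*q - 30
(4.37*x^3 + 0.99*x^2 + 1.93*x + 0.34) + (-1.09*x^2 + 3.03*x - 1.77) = 4.37*x^3 - 0.1*x^2 + 4.96*x - 1.43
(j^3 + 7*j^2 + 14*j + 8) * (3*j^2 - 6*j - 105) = 3*j^5 + 15*j^4 - 105*j^3 - 795*j^2 - 1518*j - 840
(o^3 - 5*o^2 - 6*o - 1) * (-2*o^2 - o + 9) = -2*o^5 + 9*o^4 + 26*o^3 - 37*o^2 - 53*o - 9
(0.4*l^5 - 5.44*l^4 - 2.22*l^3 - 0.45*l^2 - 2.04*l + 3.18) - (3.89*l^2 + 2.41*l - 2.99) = 0.4*l^5 - 5.44*l^4 - 2.22*l^3 - 4.34*l^2 - 4.45*l + 6.17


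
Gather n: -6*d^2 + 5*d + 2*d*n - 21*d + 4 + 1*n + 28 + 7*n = -6*d^2 - 16*d + n*(2*d + 8) + 32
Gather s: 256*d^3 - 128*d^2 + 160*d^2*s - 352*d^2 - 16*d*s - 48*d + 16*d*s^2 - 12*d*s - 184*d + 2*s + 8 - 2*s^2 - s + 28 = 256*d^3 - 480*d^2 - 232*d + s^2*(16*d - 2) + s*(160*d^2 - 28*d + 1) + 36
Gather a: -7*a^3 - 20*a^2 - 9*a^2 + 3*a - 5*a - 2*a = -7*a^3 - 29*a^2 - 4*a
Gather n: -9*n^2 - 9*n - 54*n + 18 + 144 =-9*n^2 - 63*n + 162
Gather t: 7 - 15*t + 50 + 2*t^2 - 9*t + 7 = 2*t^2 - 24*t + 64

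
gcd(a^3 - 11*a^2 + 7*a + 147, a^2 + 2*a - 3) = a + 3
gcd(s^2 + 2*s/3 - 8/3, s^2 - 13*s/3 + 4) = s - 4/3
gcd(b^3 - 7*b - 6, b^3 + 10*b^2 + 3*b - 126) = b - 3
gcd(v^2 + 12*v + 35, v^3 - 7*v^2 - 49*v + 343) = v + 7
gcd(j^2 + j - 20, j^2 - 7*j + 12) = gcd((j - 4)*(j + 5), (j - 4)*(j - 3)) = j - 4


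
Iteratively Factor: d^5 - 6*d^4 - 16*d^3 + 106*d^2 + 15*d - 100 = (d - 5)*(d^4 - d^3 - 21*d^2 + d + 20) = (d - 5)*(d + 1)*(d^3 - 2*d^2 - 19*d + 20) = (d - 5)^2*(d + 1)*(d^2 + 3*d - 4) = (d - 5)^2*(d + 1)*(d + 4)*(d - 1)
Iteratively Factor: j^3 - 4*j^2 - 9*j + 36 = (j + 3)*(j^2 - 7*j + 12) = (j - 4)*(j + 3)*(j - 3)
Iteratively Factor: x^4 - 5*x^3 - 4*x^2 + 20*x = (x)*(x^3 - 5*x^2 - 4*x + 20) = x*(x + 2)*(x^2 - 7*x + 10) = x*(x - 5)*(x + 2)*(x - 2)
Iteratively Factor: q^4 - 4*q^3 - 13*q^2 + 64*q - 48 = (q - 4)*(q^3 - 13*q + 12) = (q - 4)*(q - 3)*(q^2 + 3*q - 4) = (q - 4)*(q - 3)*(q + 4)*(q - 1)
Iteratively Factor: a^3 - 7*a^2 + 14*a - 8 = (a - 2)*(a^2 - 5*a + 4) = (a - 4)*(a - 2)*(a - 1)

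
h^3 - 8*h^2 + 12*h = h*(h - 6)*(h - 2)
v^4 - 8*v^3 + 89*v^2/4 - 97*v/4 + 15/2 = (v - 3)*(v - 5/2)*(v - 2)*(v - 1/2)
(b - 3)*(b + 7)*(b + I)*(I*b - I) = I*b^4 - b^3 + 3*I*b^3 - 3*b^2 - 25*I*b^2 + 25*b + 21*I*b - 21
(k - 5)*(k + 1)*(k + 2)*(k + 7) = k^4 + 5*k^3 - 27*k^2 - 101*k - 70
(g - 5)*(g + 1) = g^2 - 4*g - 5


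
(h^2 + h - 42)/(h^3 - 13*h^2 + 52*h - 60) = (h + 7)/(h^2 - 7*h + 10)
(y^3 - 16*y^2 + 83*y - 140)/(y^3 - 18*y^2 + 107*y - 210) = (y - 4)/(y - 6)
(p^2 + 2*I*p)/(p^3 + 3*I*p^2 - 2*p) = 1/(p + I)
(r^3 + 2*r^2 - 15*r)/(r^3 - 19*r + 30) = r/(r - 2)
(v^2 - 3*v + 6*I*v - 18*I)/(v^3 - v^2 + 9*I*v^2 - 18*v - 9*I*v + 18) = (v - 3)/(v^2 + v*(-1 + 3*I) - 3*I)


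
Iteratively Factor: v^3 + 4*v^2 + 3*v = (v + 3)*(v^2 + v) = v*(v + 3)*(v + 1)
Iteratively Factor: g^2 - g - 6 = (g - 3)*(g + 2)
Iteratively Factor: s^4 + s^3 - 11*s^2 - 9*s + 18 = (s + 3)*(s^3 - 2*s^2 - 5*s + 6) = (s - 1)*(s + 3)*(s^2 - s - 6) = (s - 1)*(s + 2)*(s + 3)*(s - 3)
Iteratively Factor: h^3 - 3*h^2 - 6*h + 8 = (h + 2)*(h^2 - 5*h + 4) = (h - 1)*(h + 2)*(h - 4)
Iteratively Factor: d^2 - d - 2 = (d + 1)*(d - 2)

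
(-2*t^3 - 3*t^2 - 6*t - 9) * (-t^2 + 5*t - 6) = 2*t^5 - 7*t^4 + 3*t^3 - 3*t^2 - 9*t + 54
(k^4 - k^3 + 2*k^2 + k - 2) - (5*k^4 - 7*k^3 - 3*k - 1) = -4*k^4 + 6*k^3 + 2*k^2 + 4*k - 1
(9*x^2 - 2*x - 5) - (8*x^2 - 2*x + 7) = x^2 - 12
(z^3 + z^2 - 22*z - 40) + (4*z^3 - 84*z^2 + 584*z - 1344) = 5*z^3 - 83*z^2 + 562*z - 1384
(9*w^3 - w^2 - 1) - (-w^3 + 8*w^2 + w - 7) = 10*w^3 - 9*w^2 - w + 6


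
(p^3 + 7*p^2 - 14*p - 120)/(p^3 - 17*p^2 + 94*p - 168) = (p^2 + 11*p + 30)/(p^2 - 13*p + 42)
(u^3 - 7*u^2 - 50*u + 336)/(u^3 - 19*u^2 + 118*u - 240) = (u + 7)/(u - 5)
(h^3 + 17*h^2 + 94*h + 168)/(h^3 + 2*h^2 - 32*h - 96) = (h^2 + 13*h + 42)/(h^2 - 2*h - 24)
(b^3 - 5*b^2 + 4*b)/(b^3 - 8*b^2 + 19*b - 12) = b/(b - 3)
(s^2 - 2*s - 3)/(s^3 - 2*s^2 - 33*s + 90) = (s + 1)/(s^2 + s - 30)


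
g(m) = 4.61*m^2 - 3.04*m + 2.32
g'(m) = 9.22*m - 3.04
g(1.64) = 9.73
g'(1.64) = 12.08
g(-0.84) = 8.13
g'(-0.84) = -10.78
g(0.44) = 1.87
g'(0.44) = 1.02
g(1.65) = 9.85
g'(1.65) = 12.17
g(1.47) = 7.81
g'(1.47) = 10.51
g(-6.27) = 202.61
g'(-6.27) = -60.85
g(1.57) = 8.91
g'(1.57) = 11.44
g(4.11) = 67.70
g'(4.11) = 34.85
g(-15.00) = 1085.17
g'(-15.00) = -141.34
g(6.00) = 150.04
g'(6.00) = 52.28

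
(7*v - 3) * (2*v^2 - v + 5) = 14*v^3 - 13*v^2 + 38*v - 15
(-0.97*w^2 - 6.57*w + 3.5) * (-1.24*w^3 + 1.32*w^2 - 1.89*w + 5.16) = 1.2028*w^5 + 6.8664*w^4 - 11.1791*w^3 + 12.0321*w^2 - 40.5162*w + 18.06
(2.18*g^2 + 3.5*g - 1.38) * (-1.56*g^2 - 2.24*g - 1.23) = -3.4008*g^4 - 10.3432*g^3 - 8.3686*g^2 - 1.2138*g + 1.6974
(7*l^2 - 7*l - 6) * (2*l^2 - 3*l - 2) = 14*l^4 - 35*l^3 - 5*l^2 + 32*l + 12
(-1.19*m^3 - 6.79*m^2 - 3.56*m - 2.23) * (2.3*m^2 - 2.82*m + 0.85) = -2.737*m^5 - 12.2612*m^4 + 9.9483*m^3 - 0.8613*m^2 + 3.2626*m - 1.8955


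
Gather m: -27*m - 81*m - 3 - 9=-108*m - 12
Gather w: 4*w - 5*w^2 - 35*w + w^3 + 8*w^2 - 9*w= w^3 + 3*w^2 - 40*w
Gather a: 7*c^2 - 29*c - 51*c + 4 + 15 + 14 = 7*c^2 - 80*c + 33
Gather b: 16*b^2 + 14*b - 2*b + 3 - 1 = 16*b^2 + 12*b + 2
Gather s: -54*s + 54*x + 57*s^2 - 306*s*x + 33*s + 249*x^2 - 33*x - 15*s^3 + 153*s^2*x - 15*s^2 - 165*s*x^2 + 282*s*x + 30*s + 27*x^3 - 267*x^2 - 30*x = -15*s^3 + s^2*(153*x + 42) + s*(-165*x^2 - 24*x + 9) + 27*x^3 - 18*x^2 - 9*x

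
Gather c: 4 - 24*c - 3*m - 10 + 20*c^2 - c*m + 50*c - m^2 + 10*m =20*c^2 + c*(26 - m) - m^2 + 7*m - 6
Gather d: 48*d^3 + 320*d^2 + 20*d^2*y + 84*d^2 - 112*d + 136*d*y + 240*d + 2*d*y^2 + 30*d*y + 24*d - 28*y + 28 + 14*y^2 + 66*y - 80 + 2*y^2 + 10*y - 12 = 48*d^3 + d^2*(20*y + 404) + d*(2*y^2 + 166*y + 152) + 16*y^2 + 48*y - 64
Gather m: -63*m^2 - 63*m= -63*m^2 - 63*m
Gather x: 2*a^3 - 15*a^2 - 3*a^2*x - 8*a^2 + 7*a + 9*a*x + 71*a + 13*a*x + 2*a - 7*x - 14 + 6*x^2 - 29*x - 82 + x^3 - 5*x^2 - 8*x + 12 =2*a^3 - 23*a^2 + 80*a + x^3 + x^2 + x*(-3*a^2 + 22*a - 44) - 84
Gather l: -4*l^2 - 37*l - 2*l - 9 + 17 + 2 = -4*l^2 - 39*l + 10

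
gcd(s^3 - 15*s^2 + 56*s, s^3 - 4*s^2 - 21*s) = s^2 - 7*s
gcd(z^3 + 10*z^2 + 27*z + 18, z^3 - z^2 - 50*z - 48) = z^2 + 7*z + 6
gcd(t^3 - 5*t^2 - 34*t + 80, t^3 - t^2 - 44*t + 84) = t - 2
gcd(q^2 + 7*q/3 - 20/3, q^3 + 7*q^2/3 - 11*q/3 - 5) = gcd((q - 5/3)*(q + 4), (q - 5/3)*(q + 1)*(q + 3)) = q - 5/3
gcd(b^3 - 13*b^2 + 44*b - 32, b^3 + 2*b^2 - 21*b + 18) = b - 1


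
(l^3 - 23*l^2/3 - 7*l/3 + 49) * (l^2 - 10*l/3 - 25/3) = l^5 - 11*l^4 + 134*l^3/9 + 362*l^2/3 - 1295*l/9 - 1225/3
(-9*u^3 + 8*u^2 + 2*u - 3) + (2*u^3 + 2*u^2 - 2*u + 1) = -7*u^3 + 10*u^2 - 2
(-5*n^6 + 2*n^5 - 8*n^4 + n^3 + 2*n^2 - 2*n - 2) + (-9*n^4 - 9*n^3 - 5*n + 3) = -5*n^6 + 2*n^5 - 17*n^4 - 8*n^3 + 2*n^2 - 7*n + 1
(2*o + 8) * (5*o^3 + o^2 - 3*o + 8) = 10*o^4 + 42*o^3 + 2*o^2 - 8*o + 64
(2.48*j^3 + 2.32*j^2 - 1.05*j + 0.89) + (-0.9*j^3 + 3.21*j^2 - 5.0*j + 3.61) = 1.58*j^3 + 5.53*j^2 - 6.05*j + 4.5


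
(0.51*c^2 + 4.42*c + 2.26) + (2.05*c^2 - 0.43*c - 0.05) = 2.56*c^2 + 3.99*c + 2.21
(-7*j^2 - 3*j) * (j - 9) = -7*j^3 + 60*j^2 + 27*j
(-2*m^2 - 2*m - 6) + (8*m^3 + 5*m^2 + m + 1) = 8*m^3 + 3*m^2 - m - 5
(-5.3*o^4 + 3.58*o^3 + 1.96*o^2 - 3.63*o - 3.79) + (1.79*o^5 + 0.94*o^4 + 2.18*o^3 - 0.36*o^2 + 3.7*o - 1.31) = 1.79*o^5 - 4.36*o^4 + 5.76*o^3 + 1.6*o^2 + 0.0700000000000003*o - 5.1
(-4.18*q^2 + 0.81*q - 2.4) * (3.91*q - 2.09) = -16.3438*q^3 + 11.9033*q^2 - 11.0769*q + 5.016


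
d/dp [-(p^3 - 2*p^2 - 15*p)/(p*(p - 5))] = -1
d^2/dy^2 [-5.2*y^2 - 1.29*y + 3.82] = -10.4000000000000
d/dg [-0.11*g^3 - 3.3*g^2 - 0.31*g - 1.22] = -0.33*g^2 - 6.6*g - 0.31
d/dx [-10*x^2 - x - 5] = -20*x - 1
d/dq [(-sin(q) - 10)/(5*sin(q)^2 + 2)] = (5*sin(q)^2 + 100*sin(q) - 2)*cos(q)/(5*sin(q)^2 + 2)^2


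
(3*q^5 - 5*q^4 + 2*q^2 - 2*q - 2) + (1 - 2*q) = 3*q^5 - 5*q^4 + 2*q^2 - 4*q - 1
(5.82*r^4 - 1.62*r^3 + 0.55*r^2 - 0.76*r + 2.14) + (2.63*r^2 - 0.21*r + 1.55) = 5.82*r^4 - 1.62*r^3 + 3.18*r^2 - 0.97*r + 3.69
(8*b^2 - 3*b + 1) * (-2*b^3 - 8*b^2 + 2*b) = -16*b^5 - 58*b^4 + 38*b^3 - 14*b^2 + 2*b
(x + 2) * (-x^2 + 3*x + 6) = -x^3 + x^2 + 12*x + 12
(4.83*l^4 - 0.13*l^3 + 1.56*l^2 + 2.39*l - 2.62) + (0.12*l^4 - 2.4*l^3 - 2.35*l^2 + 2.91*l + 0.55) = 4.95*l^4 - 2.53*l^3 - 0.79*l^2 + 5.3*l - 2.07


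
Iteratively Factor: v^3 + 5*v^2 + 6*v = (v + 3)*(v^2 + 2*v) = v*(v + 3)*(v + 2)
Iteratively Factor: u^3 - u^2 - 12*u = (u - 4)*(u^2 + 3*u) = (u - 4)*(u + 3)*(u)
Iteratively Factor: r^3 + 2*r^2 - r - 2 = (r + 1)*(r^2 + r - 2) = (r - 1)*(r + 1)*(r + 2)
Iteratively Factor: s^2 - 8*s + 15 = (s - 3)*(s - 5)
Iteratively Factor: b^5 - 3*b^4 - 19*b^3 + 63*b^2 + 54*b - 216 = (b + 2)*(b^4 - 5*b^3 - 9*b^2 + 81*b - 108) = (b - 3)*(b + 2)*(b^3 - 2*b^2 - 15*b + 36) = (b - 3)^2*(b + 2)*(b^2 + b - 12) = (b - 3)^2*(b + 2)*(b + 4)*(b - 3)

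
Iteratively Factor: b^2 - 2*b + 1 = (b - 1)*(b - 1)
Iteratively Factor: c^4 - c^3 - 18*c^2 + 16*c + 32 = (c + 4)*(c^3 - 5*c^2 + 2*c + 8) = (c - 2)*(c + 4)*(c^2 - 3*c - 4) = (c - 4)*(c - 2)*(c + 4)*(c + 1)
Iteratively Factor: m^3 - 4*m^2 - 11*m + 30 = (m - 2)*(m^2 - 2*m - 15) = (m - 5)*(m - 2)*(m + 3)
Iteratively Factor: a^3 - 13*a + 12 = (a + 4)*(a^2 - 4*a + 3) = (a - 3)*(a + 4)*(a - 1)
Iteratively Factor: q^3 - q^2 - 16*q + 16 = (q - 1)*(q^2 - 16) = (q - 4)*(q - 1)*(q + 4)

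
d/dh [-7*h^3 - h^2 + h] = -21*h^2 - 2*h + 1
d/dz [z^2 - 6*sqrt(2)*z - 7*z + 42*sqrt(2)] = 2*z - 6*sqrt(2) - 7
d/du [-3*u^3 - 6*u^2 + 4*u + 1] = -9*u^2 - 12*u + 4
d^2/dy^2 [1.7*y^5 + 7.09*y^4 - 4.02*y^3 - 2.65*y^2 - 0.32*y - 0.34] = 34.0*y^3 + 85.08*y^2 - 24.12*y - 5.3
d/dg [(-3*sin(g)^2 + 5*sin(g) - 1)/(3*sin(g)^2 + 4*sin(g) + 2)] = (-27*sin(g)^2 - 6*sin(g) + 14)*cos(g)/(3*sin(g)^2 + 4*sin(g) + 2)^2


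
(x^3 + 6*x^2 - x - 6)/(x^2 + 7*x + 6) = x - 1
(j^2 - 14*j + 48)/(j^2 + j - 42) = (j - 8)/(j + 7)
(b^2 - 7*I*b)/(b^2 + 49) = b/(b + 7*I)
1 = 1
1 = 1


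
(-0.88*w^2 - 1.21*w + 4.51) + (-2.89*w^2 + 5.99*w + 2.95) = -3.77*w^2 + 4.78*w + 7.46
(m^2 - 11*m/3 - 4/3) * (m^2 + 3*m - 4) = m^4 - 2*m^3/3 - 49*m^2/3 + 32*m/3 + 16/3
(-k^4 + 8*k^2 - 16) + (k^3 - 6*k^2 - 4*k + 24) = -k^4 + k^3 + 2*k^2 - 4*k + 8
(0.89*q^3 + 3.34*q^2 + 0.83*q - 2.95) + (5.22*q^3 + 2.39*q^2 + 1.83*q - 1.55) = 6.11*q^3 + 5.73*q^2 + 2.66*q - 4.5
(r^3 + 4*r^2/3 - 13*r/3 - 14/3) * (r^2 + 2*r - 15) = r^5 + 10*r^4/3 - 50*r^3/3 - 100*r^2/3 + 167*r/3 + 70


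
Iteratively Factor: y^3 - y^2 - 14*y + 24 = (y - 2)*(y^2 + y - 12) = (y - 2)*(y + 4)*(y - 3)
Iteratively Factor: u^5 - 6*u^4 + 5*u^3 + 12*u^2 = (u)*(u^4 - 6*u^3 + 5*u^2 + 12*u) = u*(u - 4)*(u^3 - 2*u^2 - 3*u) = u*(u - 4)*(u + 1)*(u^2 - 3*u) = u^2*(u - 4)*(u + 1)*(u - 3)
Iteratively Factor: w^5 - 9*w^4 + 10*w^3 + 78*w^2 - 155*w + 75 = (w - 1)*(w^4 - 8*w^3 + 2*w^2 + 80*w - 75) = (w - 5)*(w - 1)*(w^3 - 3*w^2 - 13*w + 15) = (w - 5)^2*(w - 1)*(w^2 + 2*w - 3) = (w - 5)^2*(w - 1)*(w + 3)*(w - 1)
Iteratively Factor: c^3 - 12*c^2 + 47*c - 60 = (c - 5)*(c^2 - 7*c + 12) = (c - 5)*(c - 4)*(c - 3)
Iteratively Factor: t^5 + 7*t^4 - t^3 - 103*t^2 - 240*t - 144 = (t - 4)*(t^4 + 11*t^3 + 43*t^2 + 69*t + 36) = (t - 4)*(t + 3)*(t^3 + 8*t^2 + 19*t + 12) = (t - 4)*(t + 3)*(t + 4)*(t^2 + 4*t + 3) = (t - 4)*(t + 1)*(t + 3)*(t + 4)*(t + 3)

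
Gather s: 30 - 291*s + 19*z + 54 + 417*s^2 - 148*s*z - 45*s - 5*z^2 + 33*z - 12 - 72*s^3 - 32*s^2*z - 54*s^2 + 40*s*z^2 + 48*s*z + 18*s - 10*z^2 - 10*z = -72*s^3 + s^2*(363 - 32*z) + s*(40*z^2 - 100*z - 318) - 15*z^2 + 42*z + 72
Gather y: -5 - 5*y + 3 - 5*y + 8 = 6 - 10*y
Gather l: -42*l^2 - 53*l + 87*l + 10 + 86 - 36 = -42*l^2 + 34*l + 60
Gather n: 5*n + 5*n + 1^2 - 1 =10*n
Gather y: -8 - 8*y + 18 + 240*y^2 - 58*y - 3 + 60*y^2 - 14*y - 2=300*y^2 - 80*y + 5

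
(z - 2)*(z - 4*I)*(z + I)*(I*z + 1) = I*z^4 + 4*z^3 - 2*I*z^3 - 8*z^2 + I*z^2 + 4*z - 2*I*z - 8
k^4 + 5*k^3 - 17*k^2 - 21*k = k*(k - 3)*(k + 1)*(k + 7)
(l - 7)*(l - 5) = l^2 - 12*l + 35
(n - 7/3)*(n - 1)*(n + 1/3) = n^3 - 3*n^2 + 11*n/9 + 7/9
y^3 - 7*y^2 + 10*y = y*(y - 5)*(y - 2)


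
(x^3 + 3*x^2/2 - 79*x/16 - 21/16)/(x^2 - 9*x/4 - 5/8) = (4*x^2 + 5*x - 21)/(2*(2*x - 5))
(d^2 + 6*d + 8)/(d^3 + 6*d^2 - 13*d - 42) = (d + 4)/(d^2 + 4*d - 21)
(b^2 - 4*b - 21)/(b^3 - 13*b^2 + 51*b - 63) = (b + 3)/(b^2 - 6*b + 9)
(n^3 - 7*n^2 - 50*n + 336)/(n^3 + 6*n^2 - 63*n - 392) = (n - 6)/(n + 7)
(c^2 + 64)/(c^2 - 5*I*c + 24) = (c + 8*I)/(c + 3*I)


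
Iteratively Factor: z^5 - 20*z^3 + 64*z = (z - 4)*(z^4 + 4*z^3 - 4*z^2 - 16*z) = (z - 4)*(z + 2)*(z^3 + 2*z^2 - 8*z) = (z - 4)*(z - 2)*(z + 2)*(z^2 + 4*z) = z*(z - 4)*(z - 2)*(z + 2)*(z + 4)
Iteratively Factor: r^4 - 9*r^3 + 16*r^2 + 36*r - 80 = (r - 4)*(r^3 - 5*r^2 - 4*r + 20) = (r - 5)*(r - 4)*(r^2 - 4) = (r - 5)*(r - 4)*(r + 2)*(r - 2)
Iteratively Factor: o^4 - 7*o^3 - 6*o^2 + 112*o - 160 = (o - 4)*(o^3 - 3*o^2 - 18*o + 40) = (o - 4)*(o - 2)*(o^2 - o - 20) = (o - 5)*(o - 4)*(o - 2)*(o + 4)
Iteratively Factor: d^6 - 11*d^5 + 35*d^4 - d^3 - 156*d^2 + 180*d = (d - 5)*(d^5 - 6*d^4 + 5*d^3 + 24*d^2 - 36*d) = (d - 5)*(d + 2)*(d^4 - 8*d^3 + 21*d^2 - 18*d) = (d - 5)*(d - 3)*(d + 2)*(d^3 - 5*d^2 + 6*d) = d*(d - 5)*(d - 3)*(d + 2)*(d^2 - 5*d + 6) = d*(d - 5)*(d - 3)*(d - 2)*(d + 2)*(d - 3)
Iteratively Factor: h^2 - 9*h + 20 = (h - 5)*(h - 4)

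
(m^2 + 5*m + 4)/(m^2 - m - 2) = (m + 4)/(m - 2)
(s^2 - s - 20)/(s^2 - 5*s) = (s + 4)/s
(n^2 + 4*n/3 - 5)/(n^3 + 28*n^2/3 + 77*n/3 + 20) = (3*n - 5)/(3*n^2 + 19*n + 20)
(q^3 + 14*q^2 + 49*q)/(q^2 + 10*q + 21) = q*(q + 7)/(q + 3)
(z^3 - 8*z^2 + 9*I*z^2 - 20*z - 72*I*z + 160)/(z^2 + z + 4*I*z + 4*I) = (z^2 + z*(-8 + 5*I) - 40*I)/(z + 1)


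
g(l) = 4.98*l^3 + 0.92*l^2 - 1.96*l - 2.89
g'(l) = 14.94*l^2 + 1.84*l - 1.96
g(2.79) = 106.96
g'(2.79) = 119.47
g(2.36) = 63.07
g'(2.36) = 85.59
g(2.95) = 127.18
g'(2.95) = 133.48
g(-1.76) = -23.74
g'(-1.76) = 41.08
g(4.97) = 621.46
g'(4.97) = 376.22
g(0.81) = -1.23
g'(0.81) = 9.33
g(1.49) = 12.71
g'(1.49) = 33.95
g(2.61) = 86.80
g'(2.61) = 104.62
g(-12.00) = -8452.33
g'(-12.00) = 2127.32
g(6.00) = 1094.15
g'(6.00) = 546.92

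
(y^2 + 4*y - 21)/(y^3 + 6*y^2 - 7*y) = (y - 3)/(y*(y - 1))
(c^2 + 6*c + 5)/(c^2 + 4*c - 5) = (c + 1)/(c - 1)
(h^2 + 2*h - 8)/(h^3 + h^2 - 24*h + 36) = (h + 4)/(h^2 + 3*h - 18)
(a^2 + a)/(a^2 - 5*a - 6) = a/(a - 6)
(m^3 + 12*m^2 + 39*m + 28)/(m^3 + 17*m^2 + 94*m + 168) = (m + 1)/(m + 6)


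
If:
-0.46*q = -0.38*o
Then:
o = 1.21052631578947*q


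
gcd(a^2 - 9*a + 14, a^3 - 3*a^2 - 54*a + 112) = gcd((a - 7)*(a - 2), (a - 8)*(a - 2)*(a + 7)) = a - 2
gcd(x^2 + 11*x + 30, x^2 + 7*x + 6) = x + 6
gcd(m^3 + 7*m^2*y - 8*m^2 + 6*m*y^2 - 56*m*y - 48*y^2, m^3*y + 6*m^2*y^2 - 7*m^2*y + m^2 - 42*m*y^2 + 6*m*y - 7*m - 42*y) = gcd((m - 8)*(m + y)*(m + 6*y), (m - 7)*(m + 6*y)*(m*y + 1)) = m + 6*y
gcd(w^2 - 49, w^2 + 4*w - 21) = w + 7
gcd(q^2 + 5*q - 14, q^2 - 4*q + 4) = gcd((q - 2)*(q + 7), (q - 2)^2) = q - 2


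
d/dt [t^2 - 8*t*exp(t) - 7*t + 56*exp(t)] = -8*t*exp(t) + 2*t + 48*exp(t) - 7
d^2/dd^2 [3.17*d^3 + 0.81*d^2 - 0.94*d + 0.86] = 19.02*d + 1.62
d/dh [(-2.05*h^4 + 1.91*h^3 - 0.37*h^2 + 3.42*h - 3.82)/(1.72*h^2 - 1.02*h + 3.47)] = (-7.052*h^5 + 9.5582*h^4 - 32.3504*h^3 + 14.3781*h^2 + 10.573*h + 7.971)/(2.9584*h^4 - 3.5088*h^3 + 12.9772*h^2 - 7.0788*h + 12.0409)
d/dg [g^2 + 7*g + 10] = 2*g + 7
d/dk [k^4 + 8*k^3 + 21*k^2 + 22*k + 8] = 4*k^3 + 24*k^2 + 42*k + 22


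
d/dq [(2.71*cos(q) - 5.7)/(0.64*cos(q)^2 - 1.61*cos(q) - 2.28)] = (1.7344*cos(q)^2 - 7.296*cos(q) + 15.3558)*sin(q)/(0.4096*cos(q)^4 - 2.0608*cos(q)^3 - 0.326299999999999*cos(q)^2 + 7.3416*cos(q) + 5.1984)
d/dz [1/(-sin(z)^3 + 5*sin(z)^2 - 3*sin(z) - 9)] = (3*sin(z) - 1)*cos(z)/((sin(z) - 3)^3*(sin(z) + 1)^2)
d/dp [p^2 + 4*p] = 2*p + 4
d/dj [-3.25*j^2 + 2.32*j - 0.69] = 2.32 - 6.5*j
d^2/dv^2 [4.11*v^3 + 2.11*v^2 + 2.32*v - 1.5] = 24.66*v + 4.22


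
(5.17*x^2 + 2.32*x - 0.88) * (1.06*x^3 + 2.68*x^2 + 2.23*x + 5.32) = 5.4802*x^5 + 16.3148*x^4 + 16.8139*x^3 + 30.3196*x^2 + 10.38*x - 4.6816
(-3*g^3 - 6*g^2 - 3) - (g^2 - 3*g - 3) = -3*g^3 - 7*g^2 + 3*g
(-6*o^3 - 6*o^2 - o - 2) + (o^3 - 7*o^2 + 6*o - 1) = -5*o^3 - 13*o^2 + 5*o - 3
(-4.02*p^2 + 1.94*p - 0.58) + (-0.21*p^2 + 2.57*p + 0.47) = -4.23*p^2 + 4.51*p - 0.11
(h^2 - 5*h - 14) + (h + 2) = h^2 - 4*h - 12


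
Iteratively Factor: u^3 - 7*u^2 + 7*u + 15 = (u - 3)*(u^2 - 4*u - 5) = (u - 3)*(u + 1)*(u - 5)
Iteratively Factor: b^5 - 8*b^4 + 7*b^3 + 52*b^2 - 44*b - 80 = (b + 1)*(b^4 - 9*b^3 + 16*b^2 + 36*b - 80) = (b - 2)*(b + 1)*(b^3 - 7*b^2 + 2*b + 40) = (b - 4)*(b - 2)*(b + 1)*(b^2 - 3*b - 10) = (b - 4)*(b - 2)*(b + 1)*(b + 2)*(b - 5)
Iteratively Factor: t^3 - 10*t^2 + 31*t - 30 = (t - 3)*(t^2 - 7*t + 10) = (t - 3)*(t - 2)*(t - 5)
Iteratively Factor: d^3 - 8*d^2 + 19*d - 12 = (d - 1)*(d^2 - 7*d + 12) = (d - 4)*(d - 1)*(d - 3)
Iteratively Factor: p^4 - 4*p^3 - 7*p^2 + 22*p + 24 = (p - 3)*(p^3 - p^2 - 10*p - 8) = (p - 3)*(p + 1)*(p^2 - 2*p - 8) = (p - 3)*(p + 1)*(p + 2)*(p - 4)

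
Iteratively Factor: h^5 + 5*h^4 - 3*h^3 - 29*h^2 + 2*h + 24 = (h + 1)*(h^4 + 4*h^3 - 7*h^2 - 22*h + 24) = (h + 1)*(h + 4)*(h^3 - 7*h + 6) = (h - 1)*(h + 1)*(h + 4)*(h^2 + h - 6) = (h - 1)*(h + 1)*(h + 3)*(h + 4)*(h - 2)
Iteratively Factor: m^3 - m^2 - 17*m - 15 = (m + 1)*(m^2 - 2*m - 15) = (m + 1)*(m + 3)*(m - 5)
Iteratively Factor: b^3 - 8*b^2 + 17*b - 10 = (b - 2)*(b^2 - 6*b + 5) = (b - 5)*(b - 2)*(b - 1)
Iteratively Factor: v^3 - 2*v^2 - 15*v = (v + 3)*(v^2 - 5*v) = (v - 5)*(v + 3)*(v)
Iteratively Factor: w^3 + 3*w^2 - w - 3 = (w + 3)*(w^2 - 1) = (w + 1)*(w + 3)*(w - 1)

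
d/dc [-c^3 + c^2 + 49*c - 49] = -3*c^2 + 2*c + 49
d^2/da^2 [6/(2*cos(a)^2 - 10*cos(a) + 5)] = 12*(8*sin(a)^4 - 34*sin(a)^2 + 125*cos(a)/2 - 15*cos(3*a)/2 - 64)/(2*sin(a)^2 + 10*cos(a) - 7)^3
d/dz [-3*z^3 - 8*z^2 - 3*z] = -9*z^2 - 16*z - 3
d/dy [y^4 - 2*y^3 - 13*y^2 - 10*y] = 4*y^3 - 6*y^2 - 26*y - 10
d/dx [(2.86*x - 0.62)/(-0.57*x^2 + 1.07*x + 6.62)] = (1.6302*x^2 - 0.7068*x + 19.5966)/(0.3249*x^4 - 1.2198*x^3 - 6.4019*x^2 + 14.1668*x + 43.8244)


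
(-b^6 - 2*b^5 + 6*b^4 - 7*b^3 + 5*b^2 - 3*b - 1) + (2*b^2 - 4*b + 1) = -b^6 - 2*b^5 + 6*b^4 - 7*b^3 + 7*b^2 - 7*b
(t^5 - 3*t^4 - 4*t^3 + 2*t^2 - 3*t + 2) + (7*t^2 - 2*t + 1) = t^5 - 3*t^4 - 4*t^3 + 9*t^2 - 5*t + 3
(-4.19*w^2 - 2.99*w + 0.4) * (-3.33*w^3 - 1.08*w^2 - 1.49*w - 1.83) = 13.9527*w^5 + 14.4819*w^4 + 8.1403*w^3 + 11.6908*w^2 + 4.8757*w - 0.732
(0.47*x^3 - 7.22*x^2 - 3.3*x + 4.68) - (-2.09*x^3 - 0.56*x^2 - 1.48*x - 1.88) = 2.56*x^3 - 6.66*x^2 - 1.82*x + 6.56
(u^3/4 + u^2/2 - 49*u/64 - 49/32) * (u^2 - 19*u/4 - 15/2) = u^5/4 - 11*u^4/16 - 321*u^3/64 - 421*u^2/256 + 833*u/64 + 735/64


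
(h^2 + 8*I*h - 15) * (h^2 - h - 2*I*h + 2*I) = h^4 - h^3 + 6*I*h^3 + h^2 - 6*I*h^2 - h + 30*I*h - 30*I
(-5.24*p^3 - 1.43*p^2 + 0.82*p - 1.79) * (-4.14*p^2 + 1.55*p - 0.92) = 21.6936*p^5 - 2.2018*p^4 - 0.790499999999999*p^3 + 9.9972*p^2 - 3.5289*p + 1.6468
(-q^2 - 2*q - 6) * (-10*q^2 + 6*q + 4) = 10*q^4 + 14*q^3 + 44*q^2 - 44*q - 24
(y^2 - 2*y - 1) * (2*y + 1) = 2*y^3 - 3*y^2 - 4*y - 1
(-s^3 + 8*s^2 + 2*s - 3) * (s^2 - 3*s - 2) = -s^5 + 11*s^4 - 20*s^3 - 25*s^2 + 5*s + 6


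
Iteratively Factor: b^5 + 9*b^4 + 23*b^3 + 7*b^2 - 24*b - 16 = (b + 1)*(b^4 + 8*b^3 + 15*b^2 - 8*b - 16) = (b - 1)*(b + 1)*(b^3 + 9*b^2 + 24*b + 16) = (b - 1)*(b + 1)^2*(b^2 + 8*b + 16) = (b - 1)*(b + 1)^2*(b + 4)*(b + 4)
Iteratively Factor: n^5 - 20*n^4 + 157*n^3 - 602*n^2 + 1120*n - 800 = (n - 5)*(n^4 - 15*n^3 + 82*n^2 - 192*n + 160) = (n - 5)*(n - 2)*(n^3 - 13*n^2 + 56*n - 80) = (n - 5)^2*(n - 2)*(n^2 - 8*n + 16) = (n - 5)^2*(n - 4)*(n - 2)*(n - 4)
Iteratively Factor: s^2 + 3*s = (s + 3)*(s)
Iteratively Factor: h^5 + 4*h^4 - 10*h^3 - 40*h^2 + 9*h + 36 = (h + 4)*(h^4 - 10*h^2 + 9) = (h + 1)*(h + 4)*(h^3 - h^2 - 9*h + 9) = (h - 1)*(h + 1)*(h + 4)*(h^2 - 9) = (h - 3)*(h - 1)*(h + 1)*(h + 4)*(h + 3)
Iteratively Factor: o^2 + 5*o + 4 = (o + 4)*(o + 1)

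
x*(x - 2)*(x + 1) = x^3 - x^2 - 2*x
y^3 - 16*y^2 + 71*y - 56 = (y - 8)*(y - 7)*(y - 1)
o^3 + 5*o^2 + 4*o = o*(o + 1)*(o + 4)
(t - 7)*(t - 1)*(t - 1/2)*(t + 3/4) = t^4 - 31*t^3/4 + 37*t^2/8 + 19*t/4 - 21/8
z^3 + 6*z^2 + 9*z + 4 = (z + 1)^2*(z + 4)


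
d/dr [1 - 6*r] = -6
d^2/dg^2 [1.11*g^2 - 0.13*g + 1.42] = 2.22000000000000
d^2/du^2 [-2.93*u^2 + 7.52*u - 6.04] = -5.86000000000000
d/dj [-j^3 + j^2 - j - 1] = -3*j^2 + 2*j - 1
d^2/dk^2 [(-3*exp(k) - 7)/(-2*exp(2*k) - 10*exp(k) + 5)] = (12*exp(4*k) + 52*exp(3*k) + 600*exp(2*k) + 1130*exp(k) + 425)*exp(k)/(8*exp(6*k) + 120*exp(5*k) + 540*exp(4*k) + 400*exp(3*k) - 1350*exp(2*k) + 750*exp(k) - 125)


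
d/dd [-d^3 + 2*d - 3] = 2 - 3*d^2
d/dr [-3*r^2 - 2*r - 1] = -6*r - 2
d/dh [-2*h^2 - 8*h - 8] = -4*h - 8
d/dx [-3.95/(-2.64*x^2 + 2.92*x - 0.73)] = (11.534 - 20.856*x)/(2.64*x^2 - 2.92*x + 0.73)^2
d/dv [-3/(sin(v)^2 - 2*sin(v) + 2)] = 6*(sin(v) - 1)*cos(v)/(sin(v)^2 - 2*sin(v) + 2)^2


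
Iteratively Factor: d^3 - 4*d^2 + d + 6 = (d - 2)*(d^2 - 2*d - 3) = (d - 3)*(d - 2)*(d + 1)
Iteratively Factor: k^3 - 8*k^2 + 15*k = (k - 5)*(k^2 - 3*k) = k*(k - 5)*(k - 3)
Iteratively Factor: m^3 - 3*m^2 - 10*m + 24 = (m - 4)*(m^2 + m - 6) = (m - 4)*(m + 3)*(m - 2)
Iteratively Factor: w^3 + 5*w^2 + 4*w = (w + 1)*(w^2 + 4*w) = (w + 1)*(w + 4)*(w)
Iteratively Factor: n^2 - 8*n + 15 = (n - 5)*(n - 3)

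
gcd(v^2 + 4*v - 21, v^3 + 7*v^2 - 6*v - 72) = v - 3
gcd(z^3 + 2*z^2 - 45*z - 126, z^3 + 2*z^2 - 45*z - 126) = z^3 + 2*z^2 - 45*z - 126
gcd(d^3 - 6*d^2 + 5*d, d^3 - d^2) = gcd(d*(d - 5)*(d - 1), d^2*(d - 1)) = d^2 - d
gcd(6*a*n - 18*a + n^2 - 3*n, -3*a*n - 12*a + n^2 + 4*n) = 1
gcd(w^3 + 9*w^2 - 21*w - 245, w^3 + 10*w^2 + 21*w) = w + 7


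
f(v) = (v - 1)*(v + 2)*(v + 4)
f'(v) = (v - 1)*(v + 2) + (v - 1)*(v + 4) + (v + 2)*(v + 4) = 3*v^2 + 10*v + 2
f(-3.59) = 2.99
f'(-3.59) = 4.76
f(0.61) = -4.69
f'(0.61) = 9.22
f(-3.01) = 4.01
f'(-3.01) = -0.92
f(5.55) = 328.07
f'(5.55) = 149.91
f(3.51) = 103.86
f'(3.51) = 74.06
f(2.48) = 42.96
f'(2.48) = 45.25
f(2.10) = 27.51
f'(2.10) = 36.23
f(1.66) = 13.67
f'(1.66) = 26.87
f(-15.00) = -2288.00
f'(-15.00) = 527.00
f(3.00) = 70.00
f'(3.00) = 59.00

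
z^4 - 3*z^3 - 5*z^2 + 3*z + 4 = (z - 4)*(z - 1)*(z + 1)^2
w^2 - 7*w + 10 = (w - 5)*(w - 2)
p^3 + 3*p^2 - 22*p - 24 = (p - 4)*(p + 1)*(p + 6)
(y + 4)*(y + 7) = y^2 + 11*y + 28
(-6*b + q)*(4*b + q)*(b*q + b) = -24*b^3*q - 24*b^3 - 2*b^2*q^2 - 2*b^2*q + b*q^3 + b*q^2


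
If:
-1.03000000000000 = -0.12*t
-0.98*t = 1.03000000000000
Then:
No Solution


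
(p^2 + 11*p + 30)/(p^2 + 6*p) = (p + 5)/p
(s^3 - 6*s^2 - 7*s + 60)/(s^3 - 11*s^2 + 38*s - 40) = (s + 3)/(s - 2)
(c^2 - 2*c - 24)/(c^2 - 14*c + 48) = (c + 4)/(c - 8)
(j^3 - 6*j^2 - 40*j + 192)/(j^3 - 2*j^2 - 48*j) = (j - 4)/j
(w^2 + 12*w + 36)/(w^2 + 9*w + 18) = (w + 6)/(w + 3)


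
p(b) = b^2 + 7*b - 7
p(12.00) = 221.00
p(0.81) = -0.67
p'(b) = 2*b + 7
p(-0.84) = -12.17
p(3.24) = 26.18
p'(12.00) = 31.00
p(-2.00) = -17.00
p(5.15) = 55.57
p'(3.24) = 13.48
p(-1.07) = -13.35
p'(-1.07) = 4.86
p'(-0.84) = 5.32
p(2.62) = 18.20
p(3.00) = 23.00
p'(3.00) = 13.00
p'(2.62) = 12.24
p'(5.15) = 17.30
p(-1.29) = -14.37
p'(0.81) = 8.62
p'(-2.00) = 3.00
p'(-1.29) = 4.42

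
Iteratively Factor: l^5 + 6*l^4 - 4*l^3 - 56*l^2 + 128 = (l + 2)*(l^4 + 4*l^3 - 12*l^2 - 32*l + 64) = (l - 2)*(l + 2)*(l^3 + 6*l^2 - 32) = (l - 2)^2*(l + 2)*(l^2 + 8*l + 16) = (l - 2)^2*(l + 2)*(l + 4)*(l + 4)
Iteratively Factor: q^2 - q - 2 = (q + 1)*(q - 2)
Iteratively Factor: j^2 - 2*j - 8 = (j + 2)*(j - 4)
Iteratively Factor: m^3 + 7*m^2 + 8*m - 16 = (m + 4)*(m^2 + 3*m - 4) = (m + 4)^2*(m - 1)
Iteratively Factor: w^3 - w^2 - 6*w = (w + 2)*(w^2 - 3*w) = (w - 3)*(w + 2)*(w)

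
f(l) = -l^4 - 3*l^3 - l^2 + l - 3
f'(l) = -4*l^3 - 9*l^2 - 2*l + 1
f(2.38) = -78.81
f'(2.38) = -108.66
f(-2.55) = -4.59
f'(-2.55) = 13.90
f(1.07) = -8.06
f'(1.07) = -16.34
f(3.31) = -239.48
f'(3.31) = -249.28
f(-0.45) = -3.42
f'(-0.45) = 0.44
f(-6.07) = -732.52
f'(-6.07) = 576.13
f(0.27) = -2.87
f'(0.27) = -0.27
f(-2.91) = -12.16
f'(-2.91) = 29.18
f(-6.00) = -693.00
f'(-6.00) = 553.00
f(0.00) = -3.00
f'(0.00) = 1.00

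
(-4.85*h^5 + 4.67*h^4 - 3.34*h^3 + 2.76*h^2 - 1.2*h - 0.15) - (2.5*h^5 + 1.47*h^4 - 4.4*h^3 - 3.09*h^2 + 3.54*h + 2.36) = -7.35*h^5 + 3.2*h^4 + 1.06*h^3 + 5.85*h^2 - 4.74*h - 2.51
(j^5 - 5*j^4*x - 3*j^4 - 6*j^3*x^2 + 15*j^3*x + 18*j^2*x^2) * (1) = j^5 - 5*j^4*x - 3*j^4 - 6*j^3*x^2 + 15*j^3*x + 18*j^2*x^2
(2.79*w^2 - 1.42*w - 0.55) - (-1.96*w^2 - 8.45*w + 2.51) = 4.75*w^2 + 7.03*w - 3.06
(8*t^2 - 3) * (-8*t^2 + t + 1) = -64*t^4 + 8*t^3 + 32*t^2 - 3*t - 3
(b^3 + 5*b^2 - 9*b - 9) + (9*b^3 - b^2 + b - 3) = 10*b^3 + 4*b^2 - 8*b - 12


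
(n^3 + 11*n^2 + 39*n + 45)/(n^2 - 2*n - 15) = (n^2 + 8*n + 15)/(n - 5)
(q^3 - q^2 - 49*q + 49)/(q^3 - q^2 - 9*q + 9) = (q^2 - 49)/(q^2 - 9)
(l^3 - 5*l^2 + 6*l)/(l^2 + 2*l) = (l^2 - 5*l + 6)/(l + 2)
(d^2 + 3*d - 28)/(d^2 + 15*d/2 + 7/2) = 2*(d - 4)/(2*d + 1)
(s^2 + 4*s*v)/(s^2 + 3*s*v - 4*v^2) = s/(s - v)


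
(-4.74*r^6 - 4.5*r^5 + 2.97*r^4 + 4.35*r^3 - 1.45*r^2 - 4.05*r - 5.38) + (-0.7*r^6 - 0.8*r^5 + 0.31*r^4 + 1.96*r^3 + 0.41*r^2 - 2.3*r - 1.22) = -5.44*r^6 - 5.3*r^5 + 3.28*r^4 + 6.31*r^3 - 1.04*r^2 - 6.35*r - 6.6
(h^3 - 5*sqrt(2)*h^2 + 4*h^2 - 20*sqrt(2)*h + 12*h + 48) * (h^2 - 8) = h^5 - 5*sqrt(2)*h^4 + 4*h^4 - 20*sqrt(2)*h^3 + 4*h^3 + 16*h^2 + 40*sqrt(2)*h^2 - 96*h + 160*sqrt(2)*h - 384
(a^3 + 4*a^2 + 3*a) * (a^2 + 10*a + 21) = a^5 + 14*a^4 + 64*a^3 + 114*a^2 + 63*a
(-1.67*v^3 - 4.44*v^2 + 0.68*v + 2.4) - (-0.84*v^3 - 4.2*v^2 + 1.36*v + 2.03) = -0.83*v^3 - 0.24*v^2 - 0.68*v + 0.37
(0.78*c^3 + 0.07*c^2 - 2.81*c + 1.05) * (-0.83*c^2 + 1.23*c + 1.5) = -0.6474*c^5 + 0.9013*c^4 + 3.5884*c^3 - 4.2228*c^2 - 2.9235*c + 1.575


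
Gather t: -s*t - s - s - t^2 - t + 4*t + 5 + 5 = -2*s - t^2 + t*(3 - s) + 10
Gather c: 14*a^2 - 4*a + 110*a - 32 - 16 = 14*a^2 + 106*a - 48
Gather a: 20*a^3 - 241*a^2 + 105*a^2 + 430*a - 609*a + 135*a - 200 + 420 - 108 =20*a^3 - 136*a^2 - 44*a + 112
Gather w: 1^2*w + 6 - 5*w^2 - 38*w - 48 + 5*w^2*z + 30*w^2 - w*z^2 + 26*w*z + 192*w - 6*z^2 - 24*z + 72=w^2*(5*z + 25) + w*(-z^2 + 26*z + 155) - 6*z^2 - 24*z + 30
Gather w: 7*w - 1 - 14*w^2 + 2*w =-14*w^2 + 9*w - 1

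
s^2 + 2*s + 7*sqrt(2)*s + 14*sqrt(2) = (s + 2)*(s + 7*sqrt(2))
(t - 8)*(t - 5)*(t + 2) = t^3 - 11*t^2 + 14*t + 80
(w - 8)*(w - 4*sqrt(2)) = w^2 - 8*w - 4*sqrt(2)*w + 32*sqrt(2)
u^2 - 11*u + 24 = (u - 8)*(u - 3)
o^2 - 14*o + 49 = (o - 7)^2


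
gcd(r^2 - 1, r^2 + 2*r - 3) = r - 1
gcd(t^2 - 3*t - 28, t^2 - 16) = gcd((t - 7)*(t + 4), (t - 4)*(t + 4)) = t + 4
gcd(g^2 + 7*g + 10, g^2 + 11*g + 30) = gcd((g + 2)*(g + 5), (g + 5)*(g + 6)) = g + 5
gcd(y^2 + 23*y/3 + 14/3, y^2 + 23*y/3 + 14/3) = y^2 + 23*y/3 + 14/3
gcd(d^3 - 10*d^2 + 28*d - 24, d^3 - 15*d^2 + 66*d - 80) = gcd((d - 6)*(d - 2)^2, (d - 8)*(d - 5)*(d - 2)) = d - 2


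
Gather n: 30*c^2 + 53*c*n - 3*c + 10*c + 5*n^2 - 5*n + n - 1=30*c^2 + 7*c + 5*n^2 + n*(53*c - 4) - 1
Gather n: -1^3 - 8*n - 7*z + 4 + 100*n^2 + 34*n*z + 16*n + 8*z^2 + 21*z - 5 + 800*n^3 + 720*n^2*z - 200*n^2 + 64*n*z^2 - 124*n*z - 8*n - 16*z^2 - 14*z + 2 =800*n^3 + n^2*(720*z - 100) + n*(64*z^2 - 90*z) - 8*z^2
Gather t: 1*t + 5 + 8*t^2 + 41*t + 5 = 8*t^2 + 42*t + 10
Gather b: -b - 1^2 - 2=-b - 3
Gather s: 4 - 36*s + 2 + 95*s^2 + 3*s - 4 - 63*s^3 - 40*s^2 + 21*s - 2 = -63*s^3 + 55*s^2 - 12*s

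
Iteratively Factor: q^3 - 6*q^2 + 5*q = (q - 5)*(q^2 - q) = q*(q - 5)*(q - 1)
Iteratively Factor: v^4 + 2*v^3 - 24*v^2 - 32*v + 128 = (v + 4)*(v^3 - 2*v^2 - 16*v + 32) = (v + 4)^2*(v^2 - 6*v + 8) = (v - 2)*(v + 4)^2*(v - 4)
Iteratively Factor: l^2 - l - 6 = (l - 3)*(l + 2)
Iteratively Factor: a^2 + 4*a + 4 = (a + 2)*(a + 2)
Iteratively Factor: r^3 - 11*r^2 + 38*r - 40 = (r - 2)*(r^2 - 9*r + 20) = (r - 5)*(r - 2)*(r - 4)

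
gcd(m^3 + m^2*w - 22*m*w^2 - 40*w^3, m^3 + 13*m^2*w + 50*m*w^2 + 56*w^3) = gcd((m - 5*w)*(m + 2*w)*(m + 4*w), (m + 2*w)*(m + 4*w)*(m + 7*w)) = m^2 + 6*m*w + 8*w^2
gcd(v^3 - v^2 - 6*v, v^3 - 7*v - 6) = v^2 - v - 6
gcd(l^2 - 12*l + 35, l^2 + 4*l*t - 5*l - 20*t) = l - 5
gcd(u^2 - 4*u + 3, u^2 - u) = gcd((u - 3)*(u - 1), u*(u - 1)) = u - 1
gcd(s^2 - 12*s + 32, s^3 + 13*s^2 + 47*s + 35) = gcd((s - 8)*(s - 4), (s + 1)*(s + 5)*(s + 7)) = 1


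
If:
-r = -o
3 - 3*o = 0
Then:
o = 1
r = 1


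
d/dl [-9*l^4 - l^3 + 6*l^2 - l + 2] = -36*l^3 - 3*l^2 + 12*l - 1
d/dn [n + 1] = 1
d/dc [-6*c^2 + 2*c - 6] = 2 - 12*c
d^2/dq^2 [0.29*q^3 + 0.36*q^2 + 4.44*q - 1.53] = 1.74*q + 0.72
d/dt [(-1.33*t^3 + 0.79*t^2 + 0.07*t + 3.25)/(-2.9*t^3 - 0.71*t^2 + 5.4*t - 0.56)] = (3.2353*t^4 - 13.958*t^3 + 34.8251*t^2 + 3.7302*t - 17.5892)/(8.41*t^6 + 4.118*t^5 - 30.8159*t^4 - 4.42*t^3 + 29.9552*t^2 - 6.048*t + 0.3136)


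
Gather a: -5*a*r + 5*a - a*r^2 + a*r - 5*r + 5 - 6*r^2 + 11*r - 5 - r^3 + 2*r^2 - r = a*(-r^2 - 4*r + 5) - r^3 - 4*r^2 + 5*r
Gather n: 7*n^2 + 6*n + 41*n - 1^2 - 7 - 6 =7*n^2 + 47*n - 14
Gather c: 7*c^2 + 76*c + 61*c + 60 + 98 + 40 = 7*c^2 + 137*c + 198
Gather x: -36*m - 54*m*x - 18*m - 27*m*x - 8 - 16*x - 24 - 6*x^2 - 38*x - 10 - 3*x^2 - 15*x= -54*m - 9*x^2 + x*(-81*m - 69) - 42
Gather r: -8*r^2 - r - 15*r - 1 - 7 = -8*r^2 - 16*r - 8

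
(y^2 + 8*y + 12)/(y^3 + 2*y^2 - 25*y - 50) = (y + 6)/(y^2 - 25)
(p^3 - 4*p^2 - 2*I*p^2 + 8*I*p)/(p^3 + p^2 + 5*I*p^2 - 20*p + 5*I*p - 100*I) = p*(p - 2*I)/(p^2 + 5*p*(1 + I) + 25*I)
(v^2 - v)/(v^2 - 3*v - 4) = v*(1 - v)/(-v^2 + 3*v + 4)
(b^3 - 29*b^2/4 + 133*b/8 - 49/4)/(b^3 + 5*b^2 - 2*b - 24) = (8*b^2 - 42*b + 49)/(8*(b^2 + 7*b + 12))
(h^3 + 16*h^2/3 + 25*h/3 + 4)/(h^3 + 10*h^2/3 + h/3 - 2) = (3*h + 4)/(3*h - 2)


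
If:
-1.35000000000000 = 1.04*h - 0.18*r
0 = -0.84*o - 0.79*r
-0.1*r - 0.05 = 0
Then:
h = -1.38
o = 0.47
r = -0.50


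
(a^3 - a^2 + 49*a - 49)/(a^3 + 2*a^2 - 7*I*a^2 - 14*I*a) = (a^2 + a*(-1 + 7*I) - 7*I)/(a*(a + 2))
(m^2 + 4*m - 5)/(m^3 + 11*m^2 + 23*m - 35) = 1/(m + 7)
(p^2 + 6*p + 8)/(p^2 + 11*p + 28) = (p + 2)/(p + 7)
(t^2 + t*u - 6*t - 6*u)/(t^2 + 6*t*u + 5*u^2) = (t - 6)/(t + 5*u)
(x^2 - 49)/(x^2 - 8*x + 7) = (x + 7)/(x - 1)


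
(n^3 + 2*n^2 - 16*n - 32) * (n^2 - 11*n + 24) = n^5 - 9*n^4 - 14*n^3 + 192*n^2 - 32*n - 768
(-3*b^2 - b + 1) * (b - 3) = -3*b^3 + 8*b^2 + 4*b - 3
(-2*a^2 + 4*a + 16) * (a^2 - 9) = -2*a^4 + 4*a^3 + 34*a^2 - 36*a - 144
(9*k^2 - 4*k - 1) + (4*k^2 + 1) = 13*k^2 - 4*k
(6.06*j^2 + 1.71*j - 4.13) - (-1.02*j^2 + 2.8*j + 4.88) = 7.08*j^2 - 1.09*j - 9.01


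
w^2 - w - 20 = (w - 5)*(w + 4)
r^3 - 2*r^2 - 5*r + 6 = (r - 3)*(r - 1)*(r + 2)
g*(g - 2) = g^2 - 2*g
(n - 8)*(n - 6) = n^2 - 14*n + 48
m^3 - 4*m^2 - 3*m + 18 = (m - 3)^2*(m + 2)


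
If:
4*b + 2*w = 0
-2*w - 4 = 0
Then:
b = 1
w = -2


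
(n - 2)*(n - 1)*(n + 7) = n^3 + 4*n^2 - 19*n + 14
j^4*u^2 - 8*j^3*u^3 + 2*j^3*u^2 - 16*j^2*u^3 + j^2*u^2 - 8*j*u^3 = j*(j - 8*u)*(j*u + u)^2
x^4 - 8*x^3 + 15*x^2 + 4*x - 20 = (x - 5)*(x - 2)^2*(x + 1)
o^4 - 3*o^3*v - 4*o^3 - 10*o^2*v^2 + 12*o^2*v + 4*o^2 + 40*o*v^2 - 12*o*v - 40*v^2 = (o - 2)^2*(o - 5*v)*(o + 2*v)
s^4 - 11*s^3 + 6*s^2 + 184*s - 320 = (s - 8)*(s - 5)*(s - 2)*(s + 4)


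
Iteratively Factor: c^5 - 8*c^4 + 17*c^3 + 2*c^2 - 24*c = (c - 3)*(c^4 - 5*c^3 + 2*c^2 + 8*c) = (c - 4)*(c - 3)*(c^3 - c^2 - 2*c) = c*(c - 4)*(c - 3)*(c^2 - c - 2) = c*(c - 4)*(c - 3)*(c - 2)*(c + 1)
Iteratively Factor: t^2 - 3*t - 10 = (t + 2)*(t - 5)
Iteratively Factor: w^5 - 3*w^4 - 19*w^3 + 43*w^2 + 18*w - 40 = (w - 1)*(w^4 - 2*w^3 - 21*w^2 + 22*w + 40) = (w - 2)*(w - 1)*(w^3 - 21*w - 20) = (w - 2)*(w - 1)*(w + 4)*(w^2 - 4*w - 5) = (w - 2)*(w - 1)*(w + 1)*(w + 4)*(w - 5)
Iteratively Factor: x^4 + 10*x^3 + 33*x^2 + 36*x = (x + 3)*(x^3 + 7*x^2 + 12*x) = x*(x + 3)*(x^2 + 7*x + 12) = x*(x + 3)*(x + 4)*(x + 3)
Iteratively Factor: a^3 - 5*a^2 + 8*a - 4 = (a - 1)*(a^2 - 4*a + 4) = (a - 2)*(a - 1)*(a - 2)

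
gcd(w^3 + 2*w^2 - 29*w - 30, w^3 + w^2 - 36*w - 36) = w^2 + 7*w + 6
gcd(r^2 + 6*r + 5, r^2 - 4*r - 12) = 1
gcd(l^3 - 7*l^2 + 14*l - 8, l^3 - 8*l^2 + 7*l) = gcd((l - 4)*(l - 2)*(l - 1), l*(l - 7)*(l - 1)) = l - 1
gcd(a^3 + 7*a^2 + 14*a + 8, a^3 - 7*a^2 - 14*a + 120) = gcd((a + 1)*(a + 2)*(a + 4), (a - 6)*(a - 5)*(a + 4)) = a + 4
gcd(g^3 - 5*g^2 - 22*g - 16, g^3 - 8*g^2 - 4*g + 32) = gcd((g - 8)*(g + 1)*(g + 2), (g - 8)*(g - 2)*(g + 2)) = g^2 - 6*g - 16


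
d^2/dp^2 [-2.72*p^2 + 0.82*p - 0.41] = -5.44000000000000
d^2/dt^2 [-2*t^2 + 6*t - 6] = -4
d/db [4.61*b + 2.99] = 4.61000000000000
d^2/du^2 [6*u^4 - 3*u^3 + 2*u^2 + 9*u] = 72*u^2 - 18*u + 4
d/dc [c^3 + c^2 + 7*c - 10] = 3*c^2 + 2*c + 7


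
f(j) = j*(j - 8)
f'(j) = 2*j - 8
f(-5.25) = 69.56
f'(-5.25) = -18.50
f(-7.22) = 109.89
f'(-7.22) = -22.44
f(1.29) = -8.66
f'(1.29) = -5.42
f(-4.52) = 56.59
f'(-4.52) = -17.04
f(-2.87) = 31.20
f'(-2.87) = -13.74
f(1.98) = -11.92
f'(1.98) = -4.04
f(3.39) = -15.63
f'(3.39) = -1.22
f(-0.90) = 8.01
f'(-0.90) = -9.80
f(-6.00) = 84.00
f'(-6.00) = -20.00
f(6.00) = -12.00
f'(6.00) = 4.00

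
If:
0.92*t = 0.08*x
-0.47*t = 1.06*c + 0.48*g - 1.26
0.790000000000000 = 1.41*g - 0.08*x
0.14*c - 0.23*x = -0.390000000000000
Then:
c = 0.79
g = 0.68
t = 0.19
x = 2.18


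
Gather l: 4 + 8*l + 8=8*l + 12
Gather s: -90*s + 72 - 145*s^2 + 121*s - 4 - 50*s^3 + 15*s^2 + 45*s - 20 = -50*s^3 - 130*s^2 + 76*s + 48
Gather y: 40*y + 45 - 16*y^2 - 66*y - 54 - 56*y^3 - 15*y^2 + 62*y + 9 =-56*y^3 - 31*y^2 + 36*y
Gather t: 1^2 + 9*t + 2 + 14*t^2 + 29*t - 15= 14*t^2 + 38*t - 12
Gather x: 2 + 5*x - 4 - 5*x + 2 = 0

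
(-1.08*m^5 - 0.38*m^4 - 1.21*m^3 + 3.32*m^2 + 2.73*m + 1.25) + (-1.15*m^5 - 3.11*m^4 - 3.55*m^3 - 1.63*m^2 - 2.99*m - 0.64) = -2.23*m^5 - 3.49*m^4 - 4.76*m^3 + 1.69*m^2 - 0.26*m + 0.61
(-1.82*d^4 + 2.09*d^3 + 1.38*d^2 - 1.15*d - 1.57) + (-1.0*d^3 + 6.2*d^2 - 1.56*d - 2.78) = -1.82*d^4 + 1.09*d^3 + 7.58*d^2 - 2.71*d - 4.35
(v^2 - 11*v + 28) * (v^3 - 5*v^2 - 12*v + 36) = v^5 - 16*v^4 + 71*v^3 + 28*v^2 - 732*v + 1008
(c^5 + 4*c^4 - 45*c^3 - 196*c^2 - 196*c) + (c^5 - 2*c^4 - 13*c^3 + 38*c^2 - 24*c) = 2*c^5 + 2*c^4 - 58*c^3 - 158*c^2 - 220*c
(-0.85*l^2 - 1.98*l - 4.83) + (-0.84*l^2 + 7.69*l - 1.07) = -1.69*l^2 + 5.71*l - 5.9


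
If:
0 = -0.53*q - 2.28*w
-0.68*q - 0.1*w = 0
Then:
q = 0.00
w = 0.00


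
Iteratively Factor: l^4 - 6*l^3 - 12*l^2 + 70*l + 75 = (l + 1)*(l^3 - 7*l^2 - 5*l + 75) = (l - 5)*(l + 1)*(l^2 - 2*l - 15) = (l - 5)*(l + 1)*(l + 3)*(l - 5)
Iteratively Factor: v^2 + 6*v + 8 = (v + 4)*(v + 2)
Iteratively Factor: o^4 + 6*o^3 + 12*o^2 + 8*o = (o)*(o^3 + 6*o^2 + 12*o + 8) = o*(o + 2)*(o^2 + 4*o + 4) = o*(o + 2)^2*(o + 2)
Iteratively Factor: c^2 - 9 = (c + 3)*(c - 3)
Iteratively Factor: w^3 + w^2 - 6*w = (w)*(w^2 + w - 6) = w*(w + 3)*(w - 2)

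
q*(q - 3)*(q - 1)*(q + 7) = q^4 + 3*q^3 - 25*q^2 + 21*q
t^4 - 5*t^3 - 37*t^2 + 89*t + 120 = (t - 8)*(t - 3)*(t + 1)*(t + 5)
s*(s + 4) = s^2 + 4*s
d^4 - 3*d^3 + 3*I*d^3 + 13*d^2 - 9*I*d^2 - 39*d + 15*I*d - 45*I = (d - 3)*(d - 3*I)*(d + I)*(d + 5*I)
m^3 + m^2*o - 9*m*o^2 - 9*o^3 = (m - 3*o)*(m + o)*(m + 3*o)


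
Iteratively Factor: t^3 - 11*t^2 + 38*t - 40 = (t - 2)*(t^2 - 9*t + 20) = (t - 5)*(t - 2)*(t - 4)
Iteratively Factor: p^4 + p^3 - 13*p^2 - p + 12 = (p - 1)*(p^3 + 2*p^2 - 11*p - 12) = (p - 3)*(p - 1)*(p^2 + 5*p + 4) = (p - 3)*(p - 1)*(p + 4)*(p + 1)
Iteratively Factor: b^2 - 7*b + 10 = (b - 2)*(b - 5)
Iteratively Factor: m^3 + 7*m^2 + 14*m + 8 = (m + 4)*(m^2 + 3*m + 2) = (m + 2)*(m + 4)*(m + 1)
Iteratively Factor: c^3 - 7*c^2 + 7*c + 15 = (c - 5)*(c^2 - 2*c - 3) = (c - 5)*(c - 3)*(c + 1)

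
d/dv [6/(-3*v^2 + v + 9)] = 6*(6*v - 1)/(-3*v^2 + v + 9)^2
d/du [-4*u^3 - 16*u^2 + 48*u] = -12*u^2 - 32*u + 48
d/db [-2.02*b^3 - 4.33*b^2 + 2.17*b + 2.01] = -6.06*b^2 - 8.66*b + 2.17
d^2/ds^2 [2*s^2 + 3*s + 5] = 4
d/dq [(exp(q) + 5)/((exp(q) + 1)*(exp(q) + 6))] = (-exp(2*q) - 10*exp(q) - 29)*exp(q)/(exp(4*q) + 14*exp(3*q) + 61*exp(2*q) + 84*exp(q) + 36)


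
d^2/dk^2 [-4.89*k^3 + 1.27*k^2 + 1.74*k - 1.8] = 2.54 - 29.34*k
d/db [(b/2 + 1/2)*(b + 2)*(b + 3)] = 3*b^2/2 + 6*b + 11/2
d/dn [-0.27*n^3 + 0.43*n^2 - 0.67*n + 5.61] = -0.81*n^2 + 0.86*n - 0.67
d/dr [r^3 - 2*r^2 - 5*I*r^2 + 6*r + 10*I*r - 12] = 3*r^2 - 4*r - 10*I*r + 6 + 10*I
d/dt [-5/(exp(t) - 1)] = 5/(4*sinh(t/2)^2)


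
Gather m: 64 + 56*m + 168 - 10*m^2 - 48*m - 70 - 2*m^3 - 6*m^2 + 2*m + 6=-2*m^3 - 16*m^2 + 10*m + 168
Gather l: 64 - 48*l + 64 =128 - 48*l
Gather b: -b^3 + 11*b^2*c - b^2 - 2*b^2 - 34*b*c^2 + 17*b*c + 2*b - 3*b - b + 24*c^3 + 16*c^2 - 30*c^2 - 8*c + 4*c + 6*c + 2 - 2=-b^3 + b^2*(11*c - 3) + b*(-34*c^2 + 17*c - 2) + 24*c^3 - 14*c^2 + 2*c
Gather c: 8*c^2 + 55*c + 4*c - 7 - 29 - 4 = 8*c^2 + 59*c - 40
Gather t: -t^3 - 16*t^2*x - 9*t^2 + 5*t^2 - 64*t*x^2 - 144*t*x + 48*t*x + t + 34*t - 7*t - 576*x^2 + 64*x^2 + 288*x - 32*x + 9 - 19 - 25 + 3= -t^3 + t^2*(-16*x - 4) + t*(-64*x^2 - 96*x + 28) - 512*x^2 + 256*x - 32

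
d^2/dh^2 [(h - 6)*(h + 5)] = 2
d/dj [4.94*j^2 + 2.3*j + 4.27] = 9.88*j + 2.3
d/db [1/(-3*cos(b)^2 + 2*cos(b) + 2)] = 2*(1 - 3*cos(b))*sin(b)/(-3*cos(b)^2 + 2*cos(b) + 2)^2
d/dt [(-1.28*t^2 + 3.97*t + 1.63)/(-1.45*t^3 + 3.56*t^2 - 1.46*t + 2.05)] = (-1.856*t^4 + 11.513*t^3 - 5.1739*t^2 - 16.8536*t + 10.5183)/(2.1025*t^6 - 10.324*t^5 + 16.9076*t^4 - 16.3402*t^3 + 16.7276*t^2 - 5.986*t + 4.2025)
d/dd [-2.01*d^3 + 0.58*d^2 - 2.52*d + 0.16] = -6.03*d^2 + 1.16*d - 2.52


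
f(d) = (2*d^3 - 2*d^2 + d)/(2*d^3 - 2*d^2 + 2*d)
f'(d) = (-6*d^2 + 4*d - 2)*(2*d^3 - 2*d^2 + d)/(2*d^3 - 2*d^2 + 2*d)^2 + (6*d^2 - 4*d + 1)/(2*d^3 - 2*d^2 + 2*d) = (d - 1/2)/(d^4 - 2*d^3 + 3*d^2 - 2*d + 1)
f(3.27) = 0.94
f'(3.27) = 0.04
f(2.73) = 0.91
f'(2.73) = 0.07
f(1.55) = 0.73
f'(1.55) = 0.31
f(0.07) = 0.47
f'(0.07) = -0.49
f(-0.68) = 0.77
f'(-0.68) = -0.26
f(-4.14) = 0.98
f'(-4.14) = -0.01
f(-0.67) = 0.76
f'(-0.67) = -0.26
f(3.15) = 0.94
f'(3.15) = 0.04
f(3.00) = 0.93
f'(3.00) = 0.05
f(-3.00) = 0.96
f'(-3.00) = -0.02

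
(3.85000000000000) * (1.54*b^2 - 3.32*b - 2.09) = 5.929*b^2 - 12.782*b - 8.0465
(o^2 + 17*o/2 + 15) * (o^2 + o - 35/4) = o^4 + 19*o^3/2 + 59*o^2/4 - 475*o/8 - 525/4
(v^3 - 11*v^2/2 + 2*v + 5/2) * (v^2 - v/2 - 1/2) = v^5 - 6*v^4 + 17*v^3/4 + 17*v^2/4 - 9*v/4 - 5/4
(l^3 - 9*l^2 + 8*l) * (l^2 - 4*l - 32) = l^5 - 13*l^4 + 12*l^3 + 256*l^2 - 256*l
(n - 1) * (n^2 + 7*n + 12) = n^3 + 6*n^2 + 5*n - 12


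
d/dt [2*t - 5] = 2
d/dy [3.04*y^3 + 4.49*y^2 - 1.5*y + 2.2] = 9.12*y^2 + 8.98*y - 1.5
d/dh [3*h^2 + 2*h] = 6*h + 2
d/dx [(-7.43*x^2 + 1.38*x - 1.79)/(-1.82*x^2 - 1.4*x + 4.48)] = (12.9136*x^2 - 73.0884*x + 3.6764)/(3.3124*x^4 + 5.096*x^3 - 14.3472*x^2 - 12.544*x + 20.0704)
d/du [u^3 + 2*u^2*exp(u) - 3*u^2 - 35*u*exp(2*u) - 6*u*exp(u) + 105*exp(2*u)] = 2*u^2*exp(u) + 3*u^2 - 70*u*exp(2*u) - 2*u*exp(u) - 6*u + 175*exp(2*u) - 6*exp(u)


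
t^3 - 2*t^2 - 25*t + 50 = (t - 5)*(t - 2)*(t + 5)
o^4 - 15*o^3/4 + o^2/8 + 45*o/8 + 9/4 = (o - 3)*(o - 2)*(o + 1/2)*(o + 3/4)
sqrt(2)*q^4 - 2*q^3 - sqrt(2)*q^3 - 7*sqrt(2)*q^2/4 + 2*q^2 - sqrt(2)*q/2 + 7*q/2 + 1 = (q - 2)*(q + 1/2)*(q - sqrt(2))*(sqrt(2)*q + sqrt(2)/2)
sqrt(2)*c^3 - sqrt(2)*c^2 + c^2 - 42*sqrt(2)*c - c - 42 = (c - 7)*(c + 6)*(sqrt(2)*c + 1)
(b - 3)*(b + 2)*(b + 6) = b^3 + 5*b^2 - 12*b - 36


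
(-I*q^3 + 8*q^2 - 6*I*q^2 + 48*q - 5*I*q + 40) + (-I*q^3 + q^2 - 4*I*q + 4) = -2*I*q^3 + 9*q^2 - 6*I*q^2 + 48*q - 9*I*q + 44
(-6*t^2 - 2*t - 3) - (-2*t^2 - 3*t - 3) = -4*t^2 + t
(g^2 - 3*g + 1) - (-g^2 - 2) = 2*g^2 - 3*g + 3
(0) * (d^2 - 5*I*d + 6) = 0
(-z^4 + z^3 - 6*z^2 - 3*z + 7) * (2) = -2*z^4 + 2*z^3 - 12*z^2 - 6*z + 14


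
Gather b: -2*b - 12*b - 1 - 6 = -14*b - 7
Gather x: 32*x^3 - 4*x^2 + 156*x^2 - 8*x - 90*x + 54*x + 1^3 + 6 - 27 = 32*x^3 + 152*x^2 - 44*x - 20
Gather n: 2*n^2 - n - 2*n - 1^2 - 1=2*n^2 - 3*n - 2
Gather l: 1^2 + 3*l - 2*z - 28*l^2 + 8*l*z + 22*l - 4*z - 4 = -28*l^2 + l*(8*z + 25) - 6*z - 3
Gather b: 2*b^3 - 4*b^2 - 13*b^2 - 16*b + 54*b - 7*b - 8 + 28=2*b^3 - 17*b^2 + 31*b + 20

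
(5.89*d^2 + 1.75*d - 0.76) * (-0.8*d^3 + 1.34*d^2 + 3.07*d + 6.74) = -4.712*d^5 + 6.4926*d^4 + 21.0353*d^3 + 44.0527*d^2 + 9.4618*d - 5.1224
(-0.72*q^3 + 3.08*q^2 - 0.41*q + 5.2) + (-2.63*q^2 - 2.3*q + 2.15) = -0.72*q^3 + 0.45*q^2 - 2.71*q + 7.35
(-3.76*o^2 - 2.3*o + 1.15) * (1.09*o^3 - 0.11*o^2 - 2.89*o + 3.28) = -4.0984*o^5 - 2.0934*o^4 + 12.3729*o^3 - 5.8123*o^2 - 10.8675*o + 3.772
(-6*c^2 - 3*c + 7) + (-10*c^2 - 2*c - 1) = -16*c^2 - 5*c + 6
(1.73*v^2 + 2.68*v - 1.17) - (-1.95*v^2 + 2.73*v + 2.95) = 3.68*v^2 - 0.0499999999999998*v - 4.12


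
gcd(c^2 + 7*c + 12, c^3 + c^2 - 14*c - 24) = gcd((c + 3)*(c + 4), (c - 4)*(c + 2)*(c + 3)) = c + 3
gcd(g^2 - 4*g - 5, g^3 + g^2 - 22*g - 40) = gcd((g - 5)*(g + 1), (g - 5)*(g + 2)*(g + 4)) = g - 5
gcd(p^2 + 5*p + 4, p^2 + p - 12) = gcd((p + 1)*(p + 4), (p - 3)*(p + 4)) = p + 4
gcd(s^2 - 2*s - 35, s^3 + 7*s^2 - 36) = 1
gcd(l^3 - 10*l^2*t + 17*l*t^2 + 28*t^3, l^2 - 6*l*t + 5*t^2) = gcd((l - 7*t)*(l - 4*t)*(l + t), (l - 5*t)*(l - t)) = 1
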